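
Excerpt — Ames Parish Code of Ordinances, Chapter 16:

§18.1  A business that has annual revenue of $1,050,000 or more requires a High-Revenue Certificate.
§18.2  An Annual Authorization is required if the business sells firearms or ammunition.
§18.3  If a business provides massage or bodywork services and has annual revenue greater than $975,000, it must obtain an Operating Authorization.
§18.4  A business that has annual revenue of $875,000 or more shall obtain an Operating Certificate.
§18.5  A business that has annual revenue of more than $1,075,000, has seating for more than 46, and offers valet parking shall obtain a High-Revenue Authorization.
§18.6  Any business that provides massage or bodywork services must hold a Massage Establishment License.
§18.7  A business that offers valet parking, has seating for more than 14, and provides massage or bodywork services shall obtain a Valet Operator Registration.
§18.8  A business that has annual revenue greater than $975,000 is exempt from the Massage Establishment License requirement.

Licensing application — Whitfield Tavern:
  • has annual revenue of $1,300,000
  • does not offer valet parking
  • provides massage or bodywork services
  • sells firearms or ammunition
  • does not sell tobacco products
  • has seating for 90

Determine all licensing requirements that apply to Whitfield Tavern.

§18.1 revenue $1,300,000 ≥ $1,050,000 → High-Revenue Certificate required.
§18.2 sells firearms or ammunition → Annual Authorization required.
§18.3 provides massage or bodywork services; revenue $1,300,000 > $975,000 → Operating Authorization required.
§18.4 revenue $1,300,000 ≥ $875,000 → Operating Certificate required.
§18.5 revenue $1,300,000 > $1,075,000; seating 90 > 46; does not offer valet parking → High-Revenue Authorization not required.
§18.6 provides massage or bodywork services → Massage Establishment License required.
§18.7 does not offer valet parking; seating 90 > 14; provides massage or bodywork services → Valet Operator Registration not required.
§18.8 revenue $1,300,000 > $975,000 → exempt from Massage Establishment License.

Annual Authorization, High-Revenue Certificate, Operating Authorization, Operating Certificate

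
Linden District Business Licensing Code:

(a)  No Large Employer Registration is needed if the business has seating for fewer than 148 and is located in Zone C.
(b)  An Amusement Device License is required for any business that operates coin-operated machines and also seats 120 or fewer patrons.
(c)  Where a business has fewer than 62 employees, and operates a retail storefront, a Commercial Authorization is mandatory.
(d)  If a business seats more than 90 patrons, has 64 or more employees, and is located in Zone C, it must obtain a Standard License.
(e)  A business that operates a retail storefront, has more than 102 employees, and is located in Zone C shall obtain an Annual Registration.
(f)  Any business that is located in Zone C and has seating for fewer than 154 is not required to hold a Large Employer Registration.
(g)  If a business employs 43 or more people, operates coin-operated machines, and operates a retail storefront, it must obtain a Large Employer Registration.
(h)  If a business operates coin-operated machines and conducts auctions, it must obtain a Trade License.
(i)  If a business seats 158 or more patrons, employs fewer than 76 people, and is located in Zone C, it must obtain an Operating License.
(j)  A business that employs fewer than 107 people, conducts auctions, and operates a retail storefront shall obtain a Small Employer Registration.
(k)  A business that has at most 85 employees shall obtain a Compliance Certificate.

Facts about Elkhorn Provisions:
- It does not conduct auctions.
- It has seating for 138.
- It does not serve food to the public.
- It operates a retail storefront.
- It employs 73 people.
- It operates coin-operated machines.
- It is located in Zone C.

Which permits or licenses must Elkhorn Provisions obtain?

(a) seating 138 < 148; is located in Zone C → exempt from Large Employer Registration.
(b) operates coin-operated machines; seating 138 > 120 → Amusement Device License not required.
(c) employees 73 ≥ 62; operates a retail storefront → Commercial Authorization not required.
(d) seating 138 > 90; employees 73 ≥ 64; is located in Zone C → Standard License required.
(e) operates a retail storefront; employees 73 ≤ 102; is located in Zone C → Annual Registration not required.
(f) is located in Zone C; seating 138 < 154 → exempt from Large Employer Registration.
(g) employees 73 ≥ 43; operates coin-operated machines; operates a retail storefront → Large Employer Registration required.
(h) operates coin-operated machines; does not conduct auctions → Trade License not required.
(i) seating 138 < 158; employees 73 < 76; is located in Zone C → Operating License not required.
(j) employees 73 < 107; does not conduct auctions; operates a retail storefront → Small Employer Registration not required.
(k) employees 73 ≤ 85 → Compliance Certificate required.

Compliance Certificate, Standard License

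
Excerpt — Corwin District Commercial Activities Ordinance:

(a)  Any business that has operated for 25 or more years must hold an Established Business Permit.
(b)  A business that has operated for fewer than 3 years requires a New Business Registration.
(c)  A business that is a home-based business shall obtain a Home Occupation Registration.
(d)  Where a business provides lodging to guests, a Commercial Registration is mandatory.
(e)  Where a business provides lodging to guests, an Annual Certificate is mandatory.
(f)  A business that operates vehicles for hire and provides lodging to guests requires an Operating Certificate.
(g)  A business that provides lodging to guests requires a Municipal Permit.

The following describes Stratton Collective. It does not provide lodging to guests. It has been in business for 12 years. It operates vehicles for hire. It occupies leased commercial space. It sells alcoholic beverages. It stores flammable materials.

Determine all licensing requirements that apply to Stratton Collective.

None

(a) years in business 12 < 25 → Established Business Permit not required.
(b) years in business 12 ≥ 3 → New Business Registration not required.
(c) occupies leased commercial space (not: is a home-based business) → Home Occupation Registration not required.
(d) does not provide lodging to guests → Commercial Registration not required.
(e) does not provide lodging to guests → Annual Certificate not required.
(f) operates vehicles for hire; does not provide lodging to guests → Operating Certificate not required.
(g) does not provide lodging to guests → Municipal Permit not required.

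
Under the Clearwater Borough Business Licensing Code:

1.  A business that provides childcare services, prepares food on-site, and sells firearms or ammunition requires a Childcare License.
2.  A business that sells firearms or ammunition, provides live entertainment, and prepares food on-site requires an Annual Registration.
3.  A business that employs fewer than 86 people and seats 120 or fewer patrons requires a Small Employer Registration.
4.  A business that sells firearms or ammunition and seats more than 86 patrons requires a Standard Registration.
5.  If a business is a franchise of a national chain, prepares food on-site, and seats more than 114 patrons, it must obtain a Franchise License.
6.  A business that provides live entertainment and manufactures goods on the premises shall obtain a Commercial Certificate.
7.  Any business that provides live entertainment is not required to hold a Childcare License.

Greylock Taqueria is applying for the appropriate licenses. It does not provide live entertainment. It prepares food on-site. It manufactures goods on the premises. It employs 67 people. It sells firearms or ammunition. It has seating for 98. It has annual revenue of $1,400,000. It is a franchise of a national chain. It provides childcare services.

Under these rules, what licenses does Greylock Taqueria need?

1. provides childcare services; prepares food on-site; sells firearms or ammunition → Childcare License required.
2. sells firearms or ammunition; does not provide live entertainment; prepares food on-site → Annual Registration not required.
3. employees 67 < 86; seating 98 ≤ 120 → Small Employer Registration required.
4. sells firearms or ammunition; seating 98 > 86 → Standard Registration required.
5. is a franchise of a national chain; prepares food on-site; seating 98 ≤ 114 → Franchise License not required.
6. does not provide live entertainment; manufactures goods on the premises → Commercial Certificate not required.
7. does not provide live entertainment → Childcare License exemption does not apply.

Childcare License, Small Employer Registration, Standard Registration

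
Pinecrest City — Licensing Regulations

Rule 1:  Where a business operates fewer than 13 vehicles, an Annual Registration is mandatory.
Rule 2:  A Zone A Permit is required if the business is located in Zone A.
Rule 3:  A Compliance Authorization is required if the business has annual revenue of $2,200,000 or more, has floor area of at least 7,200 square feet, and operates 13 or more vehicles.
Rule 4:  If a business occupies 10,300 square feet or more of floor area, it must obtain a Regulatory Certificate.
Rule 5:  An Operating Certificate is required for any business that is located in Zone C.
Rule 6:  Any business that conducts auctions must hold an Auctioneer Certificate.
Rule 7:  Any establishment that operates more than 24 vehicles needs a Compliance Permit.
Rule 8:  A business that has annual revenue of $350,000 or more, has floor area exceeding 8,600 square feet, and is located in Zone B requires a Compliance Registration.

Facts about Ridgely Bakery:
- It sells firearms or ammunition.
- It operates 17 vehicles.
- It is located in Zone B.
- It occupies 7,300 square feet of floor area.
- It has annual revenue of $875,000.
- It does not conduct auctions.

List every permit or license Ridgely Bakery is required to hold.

Rule 1: vehicles 17 ≥ 13 → Annual Registration not required.
Rule 2: is located in Zone B (not: is located in Zone A) → Zone A Permit not required.
Rule 3: revenue $875,000 < $2,200,000; floor area 7,300 square feet ≥ 7,200 square feet; vehicles 17 ≥ 13 → Compliance Authorization not required.
Rule 4: floor area 7,300 square feet < 10,300 square feet → Regulatory Certificate not required.
Rule 5: is located in Zone B (not: is located in Zone C) → Operating Certificate not required.
Rule 6: does not conduct auctions → Auctioneer Certificate not required.
Rule 7: vehicles 17 ≤ 24 → Compliance Permit not required.
Rule 8: revenue $875,000 ≥ $350,000; floor area 7,300 square feet ≤ 8,600 square feet; is located in Zone B → Compliance Registration not required.

None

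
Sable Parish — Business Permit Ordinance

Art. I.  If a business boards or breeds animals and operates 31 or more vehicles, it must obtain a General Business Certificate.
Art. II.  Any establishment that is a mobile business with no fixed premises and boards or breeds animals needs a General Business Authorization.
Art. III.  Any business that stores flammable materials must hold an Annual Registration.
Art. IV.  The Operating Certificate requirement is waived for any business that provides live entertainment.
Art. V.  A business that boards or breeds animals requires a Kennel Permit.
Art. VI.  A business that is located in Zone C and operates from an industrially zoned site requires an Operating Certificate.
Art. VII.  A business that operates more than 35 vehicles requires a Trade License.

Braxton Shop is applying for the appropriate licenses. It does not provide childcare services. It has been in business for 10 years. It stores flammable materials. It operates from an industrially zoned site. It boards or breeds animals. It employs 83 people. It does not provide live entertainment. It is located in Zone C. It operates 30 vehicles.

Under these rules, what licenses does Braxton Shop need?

Annual Registration, Kennel Permit, Operating Certificate

Art. I. boards or breeds animals; vehicles 30 < 31 → General Business Certificate not required.
Art. II. operates from an industrially zoned site (not: is a mobile business with no fixed premises); boards or breeds animals → General Business Authorization not required.
Art. III. stores flammable materials → Annual Registration required.
Art. IV. does not provide live entertainment → Operating Certificate exemption does not apply.
Art. V. boards or breeds animals → Kennel Permit required.
Art. VI. is located in Zone C; operates from an industrially zoned site → Operating Certificate required.
Art. VII. vehicles 30 ≤ 35 → Trade License not required.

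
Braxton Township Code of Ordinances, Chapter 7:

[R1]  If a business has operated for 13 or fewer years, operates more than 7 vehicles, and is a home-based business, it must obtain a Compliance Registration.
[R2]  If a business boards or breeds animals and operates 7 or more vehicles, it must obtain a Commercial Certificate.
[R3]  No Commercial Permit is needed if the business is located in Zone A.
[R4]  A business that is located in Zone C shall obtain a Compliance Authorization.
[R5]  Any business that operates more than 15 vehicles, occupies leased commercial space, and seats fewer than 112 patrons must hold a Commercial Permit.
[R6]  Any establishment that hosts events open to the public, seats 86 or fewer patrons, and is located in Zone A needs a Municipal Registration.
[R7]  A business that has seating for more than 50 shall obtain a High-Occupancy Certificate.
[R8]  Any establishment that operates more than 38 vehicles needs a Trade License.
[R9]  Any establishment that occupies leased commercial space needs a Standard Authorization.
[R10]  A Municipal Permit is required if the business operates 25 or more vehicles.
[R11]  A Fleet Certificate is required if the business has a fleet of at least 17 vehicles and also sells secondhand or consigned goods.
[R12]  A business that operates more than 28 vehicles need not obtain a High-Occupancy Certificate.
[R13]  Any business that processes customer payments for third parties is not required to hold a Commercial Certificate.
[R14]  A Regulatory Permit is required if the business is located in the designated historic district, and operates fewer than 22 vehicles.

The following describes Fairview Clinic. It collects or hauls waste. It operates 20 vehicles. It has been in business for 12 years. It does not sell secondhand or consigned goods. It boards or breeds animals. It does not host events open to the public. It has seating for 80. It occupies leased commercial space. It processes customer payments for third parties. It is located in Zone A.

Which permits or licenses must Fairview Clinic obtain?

High-Occupancy Certificate, Standard Authorization

[R1] years in business 12 ≤ 13; vehicles 20 > 7; occupies leased commercial space (not: is a home-based business) → Compliance Registration not required.
[R2] boards or breeds animals; vehicles 20 ≥ 7 → Commercial Certificate required.
[R3] is located in Zone A → exempt from Commercial Permit.
[R4] is located in Zone A (not: is located in Zone C) → Compliance Authorization not required.
[R5] vehicles 20 > 15; occupies leased commercial space; seating 80 < 112 → Commercial Permit required.
[R6] does not host events open to the public; seating 80 ≤ 86; is located in Zone A → Municipal Registration not required.
[R7] seating 80 > 50 → High-Occupancy Certificate required.
[R8] vehicles 20 ≤ 38 → Trade License not required.
[R9] occupies leased commercial space → Standard Authorization required.
[R10] vehicles 20 < 25 → Municipal Permit not required.
[R11] vehicles 20 ≥ 17; does not sell secondhand or consigned goods → Fleet Certificate not required.
[R12] vehicles 20 ≤ 28 → High-Occupancy Certificate exemption does not apply.
[R13] processes customer payments for third parties → exempt from Commercial Certificate.
[R14] is located in Zone A (not: is located in the designated historic district); vehicles 20 < 22 → Regulatory Permit not required.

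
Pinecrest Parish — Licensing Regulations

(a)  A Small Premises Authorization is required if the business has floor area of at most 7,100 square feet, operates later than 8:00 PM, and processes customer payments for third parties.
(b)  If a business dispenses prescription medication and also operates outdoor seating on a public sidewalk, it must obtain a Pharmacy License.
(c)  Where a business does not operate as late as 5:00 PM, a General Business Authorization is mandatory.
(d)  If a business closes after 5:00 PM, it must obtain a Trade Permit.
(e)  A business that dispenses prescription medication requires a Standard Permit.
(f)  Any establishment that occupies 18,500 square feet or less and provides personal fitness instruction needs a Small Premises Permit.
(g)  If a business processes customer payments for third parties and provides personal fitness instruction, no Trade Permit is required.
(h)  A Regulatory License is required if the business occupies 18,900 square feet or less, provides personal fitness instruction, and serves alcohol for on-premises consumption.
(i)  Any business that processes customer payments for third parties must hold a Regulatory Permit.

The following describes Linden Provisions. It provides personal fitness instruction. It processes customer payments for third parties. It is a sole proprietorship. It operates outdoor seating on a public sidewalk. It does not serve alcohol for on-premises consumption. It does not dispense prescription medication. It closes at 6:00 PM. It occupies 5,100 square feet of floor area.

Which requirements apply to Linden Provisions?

Regulatory Permit, Small Premises Permit

(a) floor area 5,100 square feet ≤ 7,100 square feet; closes 6:00 PM, at/before 8:00 PM; processes customer payments for third parties → Small Premises Authorization not required.
(b) does not dispense prescription medication; operates outdoor seating on a public sidewalk → Pharmacy License not required.
(c) closes 6:00 PM, after 5:00 PM → General Business Authorization not required.
(d) closes 6:00 PM, after 5:00 PM → Trade Permit required.
(e) does not dispense prescription medication → Standard Permit not required.
(f) floor area 5,100 square feet ≤ 18,500 square feet; provides personal fitness instruction → Small Premises Permit required.
(g) processes customer payments for third parties; provides personal fitness instruction → exempt from Trade Permit.
(h) floor area 5,100 square feet ≤ 18,900 square feet; provides personal fitness instruction; does not serve alcohol for on-premises consumption → Regulatory License not required.
(i) processes customer payments for third parties → Regulatory Permit required.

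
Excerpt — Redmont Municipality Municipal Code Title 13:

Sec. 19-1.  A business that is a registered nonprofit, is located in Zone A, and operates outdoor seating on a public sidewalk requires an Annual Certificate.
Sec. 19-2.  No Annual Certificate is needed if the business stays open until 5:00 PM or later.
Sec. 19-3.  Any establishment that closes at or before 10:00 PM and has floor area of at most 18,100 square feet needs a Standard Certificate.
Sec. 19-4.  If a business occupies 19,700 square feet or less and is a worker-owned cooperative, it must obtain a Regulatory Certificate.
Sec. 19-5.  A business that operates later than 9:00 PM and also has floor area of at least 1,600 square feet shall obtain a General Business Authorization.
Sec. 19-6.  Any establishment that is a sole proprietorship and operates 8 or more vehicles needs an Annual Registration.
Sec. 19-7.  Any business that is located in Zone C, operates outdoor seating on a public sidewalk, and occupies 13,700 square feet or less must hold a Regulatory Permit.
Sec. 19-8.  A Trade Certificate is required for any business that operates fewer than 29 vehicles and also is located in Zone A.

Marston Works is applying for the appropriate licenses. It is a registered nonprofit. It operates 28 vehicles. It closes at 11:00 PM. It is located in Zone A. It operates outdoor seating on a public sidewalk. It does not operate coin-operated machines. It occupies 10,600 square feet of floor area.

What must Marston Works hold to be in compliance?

Sec. 19-1. is a registered nonprofit; is located in Zone A; operates outdoor seating on a public sidewalk → Annual Certificate required.
Sec. 19-2. closes 11:00 PM, after 5:00 PM → exempt from Annual Certificate.
Sec. 19-3. closes 11:00 PM, after 10:00 PM; floor area 10,600 square feet ≤ 18,100 square feet → Standard Certificate not required.
Sec. 19-4. floor area 10,600 square feet ≤ 19,700 square feet; is a registered nonprofit (not: is a worker-owned cooperative) → Regulatory Certificate not required.
Sec. 19-5. closes 11:00 PM, after 9:00 PM; floor area 10,600 square feet ≥ 1,600 square feet → General Business Authorization required.
Sec. 19-6. is a registered nonprofit (not: is a sole proprietorship); vehicles 28 ≥ 8 → Annual Registration not required.
Sec. 19-7. is located in Zone A (not: is located in Zone C); operates outdoor seating on a public sidewalk; floor area 10,600 square feet ≤ 13,700 square feet → Regulatory Permit not required.
Sec. 19-8. vehicles 28 < 29; is located in Zone A → Trade Certificate required.

General Business Authorization, Trade Certificate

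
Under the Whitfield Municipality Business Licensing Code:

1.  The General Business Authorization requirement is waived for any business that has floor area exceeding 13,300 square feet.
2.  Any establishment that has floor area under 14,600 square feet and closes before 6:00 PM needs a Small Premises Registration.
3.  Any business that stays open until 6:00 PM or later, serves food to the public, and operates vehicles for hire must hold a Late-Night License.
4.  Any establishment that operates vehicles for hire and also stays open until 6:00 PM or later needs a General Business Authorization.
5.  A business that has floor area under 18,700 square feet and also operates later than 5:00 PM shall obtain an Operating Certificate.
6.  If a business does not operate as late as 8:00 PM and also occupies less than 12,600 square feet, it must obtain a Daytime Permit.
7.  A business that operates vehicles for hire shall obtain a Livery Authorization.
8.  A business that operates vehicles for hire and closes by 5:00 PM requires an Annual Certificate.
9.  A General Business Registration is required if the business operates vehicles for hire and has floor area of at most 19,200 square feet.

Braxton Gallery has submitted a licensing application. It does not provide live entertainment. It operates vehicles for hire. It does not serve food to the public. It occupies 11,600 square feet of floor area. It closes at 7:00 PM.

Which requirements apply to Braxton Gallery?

1. floor area 11,600 square feet ≤ 13,300 square feet → General Business Authorization exemption does not apply.
2. floor area 11,600 square feet < 14,600 square feet; closes 7:00 PM, after 6:00 PM → Small Premises Registration not required.
3. closes 7:00 PM, after 6:00 PM; does not serve food to the public; operates vehicles for hire → Late-Night License not required.
4. operates vehicles for hire; closes 7:00 PM, after 6:00 PM → General Business Authorization required.
5. floor area 11,600 square feet < 18,700 square feet; closes 7:00 PM, after 5:00 PM → Operating Certificate required.
6. closes 7:00 PM, at/before 8:00 PM; floor area 11,600 square feet < 12,600 square feet → Daytime Permit required.
7. operates vehicles for hire → Livery Authorization required.
8. operates vehicles for hire; closes 7:00 PM, after 5:00 PM → Annual Certificate not required.
9. operates vehicles for hire; floor area 11,600 square feet ≤ 19,200 square feet → General Business Registration required.

Daytime Permit, General Business Authorization, General Business Registration, Livery Authorization, Operating Certificate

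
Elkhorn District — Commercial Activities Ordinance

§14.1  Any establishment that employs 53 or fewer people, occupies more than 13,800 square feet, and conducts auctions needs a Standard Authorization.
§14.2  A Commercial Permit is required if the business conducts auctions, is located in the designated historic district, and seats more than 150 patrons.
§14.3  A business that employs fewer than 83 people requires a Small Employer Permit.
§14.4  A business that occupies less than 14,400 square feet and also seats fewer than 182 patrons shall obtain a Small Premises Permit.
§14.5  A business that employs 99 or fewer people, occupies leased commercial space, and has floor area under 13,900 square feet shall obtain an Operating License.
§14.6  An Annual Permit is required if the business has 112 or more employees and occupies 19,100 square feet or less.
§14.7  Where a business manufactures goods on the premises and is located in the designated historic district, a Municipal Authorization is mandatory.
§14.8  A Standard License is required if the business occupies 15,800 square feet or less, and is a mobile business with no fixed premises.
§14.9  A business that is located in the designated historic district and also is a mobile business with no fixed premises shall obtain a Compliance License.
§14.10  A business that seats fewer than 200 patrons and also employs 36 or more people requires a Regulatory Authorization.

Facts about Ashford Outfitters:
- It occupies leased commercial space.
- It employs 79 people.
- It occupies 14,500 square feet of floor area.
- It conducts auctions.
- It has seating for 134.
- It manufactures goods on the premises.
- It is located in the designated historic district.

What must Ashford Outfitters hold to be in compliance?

§14.1 employees 79 > 53; floor area 14,500 square feet > 13,800 square feet; conducts auctions → Standard Authorization not required.
§14.2 conducts auctions; is located in the designated historic district; seating 134 ≤ 150 → Commercial Permit not required.
§14.3 employees 79 < 83 → Small Employer Permit required.
§14.4 floor area 14,500 square feet ≥ 14,400 square feet; seating 134 < 182 → Small Premises Permit not required.
§14.5 employees 79 ≤ 99; occupies leased commercial space; floor area 14,500 square feet ≥ 13,900 square feet → Operating License not required.
§14.6 employees 79 < 112; floor area 14,500 square feet ≤ 19,100 square feet → Annual Permit not required.
§14.7 manufactures goods on the premises; is located in the designated historic district → Municipal Authorization required.
§14.8 floor area 14,500 square feet ≤ 15,800 square feet; occupies leased commercial space (not: is a mobile business with no fixed premises) → Standard License not required.
§14.9 is located in the designated historic district; occupies leased commercial space (not: is a mobile business with no fixed premises) → Compliance License not required.
§14.10 seating 134 < 200; employees 79 ≥ 36 → Regulatory Authorization required.

Municipal Authorization, Regulatory Authorization, Small Employer Permit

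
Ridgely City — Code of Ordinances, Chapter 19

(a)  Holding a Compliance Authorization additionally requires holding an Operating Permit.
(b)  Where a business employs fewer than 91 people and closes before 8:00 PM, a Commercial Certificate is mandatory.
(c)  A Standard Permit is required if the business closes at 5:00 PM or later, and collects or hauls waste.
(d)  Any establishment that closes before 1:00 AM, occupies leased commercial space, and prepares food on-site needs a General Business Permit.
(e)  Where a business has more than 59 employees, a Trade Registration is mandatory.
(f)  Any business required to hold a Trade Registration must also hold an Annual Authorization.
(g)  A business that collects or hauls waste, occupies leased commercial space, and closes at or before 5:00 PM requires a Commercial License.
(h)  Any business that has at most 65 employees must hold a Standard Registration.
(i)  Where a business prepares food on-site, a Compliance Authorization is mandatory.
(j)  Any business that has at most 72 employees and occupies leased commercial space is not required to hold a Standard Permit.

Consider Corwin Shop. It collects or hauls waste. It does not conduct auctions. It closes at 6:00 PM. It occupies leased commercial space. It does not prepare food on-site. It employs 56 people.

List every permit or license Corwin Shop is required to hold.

(a) Compliance Authorization is not required → no effect.
(b) employees 56 < 91; closes 6:00 PM, at/before 8:00 PM → Commercial Certificate required.
(c) closes 6:00 PM, after 5:00 PM; collects or hauls waste → Standard Permit required.
(d) closes 6:00 PM, at/before 1:00 AM; occupies leased commercial space; does not prepare food on-site → General Business Permit not required.
(e) employees 56 ≤ 59 → Trade Registration not required.
(f) Trade Registration is not required → no effect.
(g) collects or hauls waste; occupies leased commercial space; closes 6:00 PM, after 5:00 PM → Commercial License not required.
(h) employees 56 ≤ 65 → Standard Registration required.
(i) does not prepare food on-site → Compliance Authorization not required.
(j) employees 56 ≤ 72; occupies leased commercial space → exempt from Standard Permit.

Commercial Certificate, Standard Registration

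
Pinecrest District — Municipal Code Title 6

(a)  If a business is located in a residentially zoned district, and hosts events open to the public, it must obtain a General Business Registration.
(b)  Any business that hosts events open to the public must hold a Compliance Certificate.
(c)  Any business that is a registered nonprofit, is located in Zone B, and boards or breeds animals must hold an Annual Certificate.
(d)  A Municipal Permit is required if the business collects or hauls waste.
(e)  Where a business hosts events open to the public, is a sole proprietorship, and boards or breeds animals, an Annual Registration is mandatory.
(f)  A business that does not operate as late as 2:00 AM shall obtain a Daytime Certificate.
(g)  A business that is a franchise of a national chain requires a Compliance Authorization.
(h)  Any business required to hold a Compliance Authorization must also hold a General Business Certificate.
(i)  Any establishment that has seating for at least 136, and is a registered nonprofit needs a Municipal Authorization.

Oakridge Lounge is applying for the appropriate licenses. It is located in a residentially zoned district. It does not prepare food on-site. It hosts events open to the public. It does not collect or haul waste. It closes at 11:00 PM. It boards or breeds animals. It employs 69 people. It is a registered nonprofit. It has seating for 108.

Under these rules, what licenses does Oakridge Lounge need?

(a) is located in a residentially zoned district; hosts events open to the public → General Business Registration required.
(b) hosts events open to the public → Compliance Certificate required.
(c) is a registered nonprofit; is located in a residentially zoned district (not: is located in Zone B); boards or breeds animals → Annual Certificate not required.
(d) does not collect or haul waste → Municipal Permit not required.
(e) hosts events open to the public; is a registered nonprofit (not: is a sole proprietorship); boards or breeds animals → Annual Registration not required.
(f) closes 11:00 PM, at/before 2:00 AM → Daytime Certificate required.
(g) is a registered nonprofit (not: is a franchise of a national chain) → Compliance Authorization not required.
(h) Compliance Authorization is not required → no effect.
(i) seating 108 < 136; is a registered nonprofit → Municipal Authorization not required.

Compliance Certificate, Daytime Certificate, General Business Registration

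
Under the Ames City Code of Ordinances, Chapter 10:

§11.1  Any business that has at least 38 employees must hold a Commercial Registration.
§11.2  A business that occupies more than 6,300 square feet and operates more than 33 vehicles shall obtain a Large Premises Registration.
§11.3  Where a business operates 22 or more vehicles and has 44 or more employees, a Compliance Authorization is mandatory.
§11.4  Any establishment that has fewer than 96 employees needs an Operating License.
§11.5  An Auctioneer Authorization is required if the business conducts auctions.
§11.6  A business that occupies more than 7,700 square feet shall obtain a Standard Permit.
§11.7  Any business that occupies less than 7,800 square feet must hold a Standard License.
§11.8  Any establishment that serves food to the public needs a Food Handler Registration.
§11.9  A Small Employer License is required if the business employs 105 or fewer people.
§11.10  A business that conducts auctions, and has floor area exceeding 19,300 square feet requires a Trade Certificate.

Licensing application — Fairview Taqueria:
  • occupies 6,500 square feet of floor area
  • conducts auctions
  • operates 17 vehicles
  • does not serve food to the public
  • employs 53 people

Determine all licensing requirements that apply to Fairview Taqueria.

§11.1 employees 53 ≥ 38 → Commercial Registration required.
§11.2 floor area 6,500 square feet > 6,300 square feet; vehicles 17 ≤ 33 → Large Premises Registration not required.
§11.3 vehicles 17 < 22; employees 53 ≥ 44 → Compliance Authorization not required.
§11.4 employees 53 < 96 → Operating License required.
§11.5 conducts auctions → Auctioneer Authorization required.
§11.6 floor area 6,500 square feet ≤ 7,700 square feet → Standard Permit not required.
§11.7 floor area 6,500 square feet < 7,800 square feet → Standard License required.
§11.8 does not serve food to the public → Food Handler Registration not required.
§11.9 employees 53 ≤ 105 → Small Employer License required.
§11.10 conducts auctions; floor area 6,500 square feet ≤ 19,300 square feet → Trade Certificate not required.

Auctioneer Authorization, Commercial Registration, Operating License, Small Employer License, Standard License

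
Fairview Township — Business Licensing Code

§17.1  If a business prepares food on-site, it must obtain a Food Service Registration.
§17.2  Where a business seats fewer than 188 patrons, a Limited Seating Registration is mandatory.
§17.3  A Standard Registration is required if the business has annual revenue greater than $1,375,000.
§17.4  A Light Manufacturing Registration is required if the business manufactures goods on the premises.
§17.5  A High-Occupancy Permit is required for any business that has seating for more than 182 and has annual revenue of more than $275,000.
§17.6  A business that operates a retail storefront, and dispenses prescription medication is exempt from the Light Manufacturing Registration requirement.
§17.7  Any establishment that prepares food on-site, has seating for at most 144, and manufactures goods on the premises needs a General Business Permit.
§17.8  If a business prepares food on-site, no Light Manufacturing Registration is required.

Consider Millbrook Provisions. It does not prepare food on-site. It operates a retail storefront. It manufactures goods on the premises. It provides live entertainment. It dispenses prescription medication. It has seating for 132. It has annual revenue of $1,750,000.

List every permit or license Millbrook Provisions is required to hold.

§17.1 does not prepare food on-site → Food Service Registration not required.
§17.2 seating 132 < 188 → Limited Seating Registration required.
§17.3 revenue $1,750,000 > $1,375,000 → Standard Registration required.
§17.4 manufactures goods on the premises → Light Manufacturing Registration required.
§17.5 seating 132 ≤ 182; revenue $1,750,000 > $275,000 → High-Occupancy Permit not required.
§17.6 operates a retail storefront; dispenses prescription medication → exempt from Light Manufacturing Registration.
§17.7 does not prepare food on-site; seating 132 ≤ 144; manufactures goods on the premises → General Business Permit not required.
§17.8 does not prepare food on-site → Light Manufacturing Registration exemption does not apply.

Limited Seating Registration, Standard Registration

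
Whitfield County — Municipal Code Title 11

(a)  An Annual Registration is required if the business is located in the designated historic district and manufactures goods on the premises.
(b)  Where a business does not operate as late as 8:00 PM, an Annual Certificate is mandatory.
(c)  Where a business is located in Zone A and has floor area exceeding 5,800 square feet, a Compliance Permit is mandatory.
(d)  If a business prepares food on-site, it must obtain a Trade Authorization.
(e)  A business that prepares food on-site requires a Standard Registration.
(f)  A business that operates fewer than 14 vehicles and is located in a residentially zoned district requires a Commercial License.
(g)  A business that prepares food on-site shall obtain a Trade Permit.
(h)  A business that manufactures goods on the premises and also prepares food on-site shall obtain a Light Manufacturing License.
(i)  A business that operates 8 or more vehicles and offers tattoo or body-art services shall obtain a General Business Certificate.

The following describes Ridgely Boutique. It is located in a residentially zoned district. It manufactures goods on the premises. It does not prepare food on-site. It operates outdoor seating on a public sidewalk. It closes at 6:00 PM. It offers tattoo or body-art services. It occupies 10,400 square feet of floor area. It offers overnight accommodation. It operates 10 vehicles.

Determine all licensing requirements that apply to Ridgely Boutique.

Annual Certificate, Commercial License, General Business Certificate

(a) is located in a residentially zoned district (not: is located in the designated historic district); manufactures goods on the premises → Annual Registration not required.
(b) closes 6:00 PM, at/before 8:00 PM → Annual Certificate required.
(c) is located in a residentially zoned district (not: is located in Zone A); floor area 10,400 square feet > 5,800 square feet → Compliance Permit not required.
(d) does not prepare food on-site → Trade Authorization not required.
(e) does not prepare food on-site → Standard Registration not required.
(f) vehicles 10 < 14; is located in a residentially zoned district → Commercial License required.
(g) does not prepare food on-site → Trade Permit not required.
(h) manufactures goods on the premises; does not prepare food on-site → Light Manufacturing License not required.
(i) vehicles 10 ≥ 8; offers tattoo or body-art services → General Business Certificate required.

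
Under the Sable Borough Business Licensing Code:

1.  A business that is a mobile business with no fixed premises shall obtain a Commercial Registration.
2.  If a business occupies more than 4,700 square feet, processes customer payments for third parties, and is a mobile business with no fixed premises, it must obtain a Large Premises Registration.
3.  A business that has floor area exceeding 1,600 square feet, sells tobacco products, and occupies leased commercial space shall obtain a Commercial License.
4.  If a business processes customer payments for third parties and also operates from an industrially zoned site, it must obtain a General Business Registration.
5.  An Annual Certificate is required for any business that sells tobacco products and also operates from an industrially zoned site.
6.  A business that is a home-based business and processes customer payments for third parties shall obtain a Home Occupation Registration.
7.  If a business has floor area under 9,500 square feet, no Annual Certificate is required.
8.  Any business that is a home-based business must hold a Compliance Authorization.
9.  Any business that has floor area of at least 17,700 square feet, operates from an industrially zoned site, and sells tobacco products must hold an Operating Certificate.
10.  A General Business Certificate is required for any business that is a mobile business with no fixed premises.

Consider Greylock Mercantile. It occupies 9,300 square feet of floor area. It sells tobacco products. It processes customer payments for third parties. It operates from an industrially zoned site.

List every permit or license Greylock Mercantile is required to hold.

1. operates from an industrially zoned site (not: is a mobile business with no fixed premises) → Commercial Registration not required.
2. floor area 9,300 square feet > 4,700 square feet; processes customer payments for third parties; operates from an industrially zoned site (not: is a mobile business with no fixed premises) → Large Premises Registration not required.
3. floor area 9,300 square feet > 1,600 square feet; sells tobacco products; operates from an industrially zoned site (not: occupies leased commercial space) → Commercial License not required.
4. processes customer payments for third parties; operates from an industrially zoned site → General Business Registration required.
5. sells tobacco products; operates from an industrially zoned site → Annual Certificate required.
6. operates from an industrially zoned site (not: is a home-based business); processes customer payments for third parties → Home Occupation Registration not required.
7. floor area 9,300 square feet < 9,500 square feet → exempt from Annual Certificate.
8. operates from an industrially zoned site (not: is a home-based business) → Compliance Authorization not required.
9. floor area 9,300 square feet < 17,700 square feet; operates from an industrially zoned site; sells tobacco products → Operating Certificate not required.
10. operates from an industrially zoned site (not: is a mobile business with no fixed premises) → General Business Certificate not required.

General Business Registration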